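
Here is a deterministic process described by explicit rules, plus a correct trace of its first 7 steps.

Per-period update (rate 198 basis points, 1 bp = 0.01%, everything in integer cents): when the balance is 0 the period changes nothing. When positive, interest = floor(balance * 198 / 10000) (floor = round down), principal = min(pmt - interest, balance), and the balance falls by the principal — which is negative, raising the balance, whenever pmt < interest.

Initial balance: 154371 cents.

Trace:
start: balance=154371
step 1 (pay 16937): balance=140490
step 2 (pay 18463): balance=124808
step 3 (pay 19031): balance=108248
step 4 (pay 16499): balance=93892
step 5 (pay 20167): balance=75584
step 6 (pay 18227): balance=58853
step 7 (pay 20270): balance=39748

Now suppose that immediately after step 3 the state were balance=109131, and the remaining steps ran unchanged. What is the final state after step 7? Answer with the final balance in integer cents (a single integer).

40701

state after step 3 := balance=109131
step 4 (pay 16499): balance=94792
step 5 (pay 20167): balance=76501
step 6 (pay 18227): balance=59788
step 7 (pay 20270): balance=40701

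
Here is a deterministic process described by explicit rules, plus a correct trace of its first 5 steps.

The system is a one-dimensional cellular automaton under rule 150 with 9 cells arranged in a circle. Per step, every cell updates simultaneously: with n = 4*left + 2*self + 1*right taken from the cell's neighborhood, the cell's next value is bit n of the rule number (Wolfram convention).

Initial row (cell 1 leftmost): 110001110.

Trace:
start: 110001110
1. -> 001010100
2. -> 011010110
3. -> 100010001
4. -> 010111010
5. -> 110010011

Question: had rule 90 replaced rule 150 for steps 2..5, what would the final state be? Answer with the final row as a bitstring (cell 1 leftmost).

(re-executing steps 2..5 under rule 90; state before step 2: 001010100)
2. -> 010000010
3. -> 101000101
4. -> 100101001
5. -> 111000111

111000111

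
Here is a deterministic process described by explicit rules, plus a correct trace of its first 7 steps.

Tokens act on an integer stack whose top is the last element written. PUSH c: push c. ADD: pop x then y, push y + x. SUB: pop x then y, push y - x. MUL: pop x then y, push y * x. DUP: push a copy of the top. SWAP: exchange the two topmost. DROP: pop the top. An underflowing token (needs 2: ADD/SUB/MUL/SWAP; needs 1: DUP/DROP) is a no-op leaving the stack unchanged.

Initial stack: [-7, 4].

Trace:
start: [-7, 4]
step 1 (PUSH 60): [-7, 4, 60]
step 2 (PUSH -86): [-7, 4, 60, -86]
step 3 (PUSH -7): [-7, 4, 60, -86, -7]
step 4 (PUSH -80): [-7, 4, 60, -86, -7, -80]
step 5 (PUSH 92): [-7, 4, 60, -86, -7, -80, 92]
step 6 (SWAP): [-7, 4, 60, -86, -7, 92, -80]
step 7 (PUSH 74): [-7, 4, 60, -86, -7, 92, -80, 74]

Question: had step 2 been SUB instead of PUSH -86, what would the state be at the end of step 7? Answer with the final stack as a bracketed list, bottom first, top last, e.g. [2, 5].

[-7, -56, -7, 92, -80, 74]

(re-executing from step 2 with the substitution; state before step 2: [-7, 4, 60])
step 2 (SUB): [-7, -56]
step 3 (PUSH -7): [-7, -56, -7]
step 4 (PUSH -80): [-7, -56, -7, -80]
step 5 (PUSH 92): [-7, -56, -7, -80, 92]
step 6 (SWAP): [-7, -56, -7, 92, -80]
step 7 (PUSH 74): [-7, -56, -7, 92, -80, 74]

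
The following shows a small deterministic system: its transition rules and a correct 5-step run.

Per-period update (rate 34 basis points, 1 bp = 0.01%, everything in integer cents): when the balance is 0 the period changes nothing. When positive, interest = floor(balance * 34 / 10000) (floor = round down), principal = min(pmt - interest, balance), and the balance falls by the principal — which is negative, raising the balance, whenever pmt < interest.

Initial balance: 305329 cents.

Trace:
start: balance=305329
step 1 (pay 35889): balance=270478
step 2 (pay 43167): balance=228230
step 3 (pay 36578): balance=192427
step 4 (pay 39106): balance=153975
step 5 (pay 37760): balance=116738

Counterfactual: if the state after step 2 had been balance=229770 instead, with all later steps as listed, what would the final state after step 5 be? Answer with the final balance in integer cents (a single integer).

118294

state after step 2 := balance=229770
step 3 (pay 36578): balance=193973
step 4 (pay 39106): balance=155526
step 5 (pay 37760): balance=118294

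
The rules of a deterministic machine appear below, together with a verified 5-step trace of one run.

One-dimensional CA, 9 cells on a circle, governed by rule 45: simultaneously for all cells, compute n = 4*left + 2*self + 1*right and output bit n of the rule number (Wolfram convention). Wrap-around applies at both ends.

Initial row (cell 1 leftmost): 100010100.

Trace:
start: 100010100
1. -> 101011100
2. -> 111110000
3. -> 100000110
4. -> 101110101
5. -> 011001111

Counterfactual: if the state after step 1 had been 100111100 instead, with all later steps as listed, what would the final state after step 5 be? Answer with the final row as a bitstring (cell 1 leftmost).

000100001

state after step 1 := 100111100
2. -> 100100000
3. -> 100101110
4. -> 100111001
5. -> 000100001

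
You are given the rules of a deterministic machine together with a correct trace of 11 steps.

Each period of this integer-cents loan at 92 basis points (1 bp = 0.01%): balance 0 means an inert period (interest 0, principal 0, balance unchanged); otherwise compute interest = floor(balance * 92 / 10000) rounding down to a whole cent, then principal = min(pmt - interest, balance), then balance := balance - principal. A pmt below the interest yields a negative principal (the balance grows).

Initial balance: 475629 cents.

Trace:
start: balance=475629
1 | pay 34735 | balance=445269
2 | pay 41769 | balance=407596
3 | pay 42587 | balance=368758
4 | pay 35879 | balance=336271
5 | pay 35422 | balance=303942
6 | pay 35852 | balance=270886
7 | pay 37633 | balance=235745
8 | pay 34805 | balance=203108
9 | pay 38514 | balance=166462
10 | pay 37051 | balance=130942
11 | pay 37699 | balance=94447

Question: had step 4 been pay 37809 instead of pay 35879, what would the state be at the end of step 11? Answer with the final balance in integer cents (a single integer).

(re-executing from step 4 with the substitution; state before step 4: balance=368758)
4 | pay 37809 | balance=334341
5 | pay 35422 | balance=301994
6 | pay 35852 | balance=268920
7 | pay 37633 | balance=233761
8 | pay 34805 | balance=201106
9 | pay 38514 | balance=164442
10 | pay 37051 | balance=128903
11 | pay 37699 | balance=92389

92389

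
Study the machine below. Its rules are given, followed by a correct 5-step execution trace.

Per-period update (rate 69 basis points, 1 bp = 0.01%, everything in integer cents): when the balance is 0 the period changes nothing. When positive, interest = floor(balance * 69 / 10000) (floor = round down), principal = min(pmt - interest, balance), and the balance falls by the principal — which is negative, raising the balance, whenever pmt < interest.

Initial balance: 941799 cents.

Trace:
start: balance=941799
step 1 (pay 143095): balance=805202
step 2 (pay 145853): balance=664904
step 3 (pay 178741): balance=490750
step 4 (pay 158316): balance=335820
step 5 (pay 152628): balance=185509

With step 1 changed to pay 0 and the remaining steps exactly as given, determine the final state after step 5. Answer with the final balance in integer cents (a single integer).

(re-executing from step 1 with the substitution; state before step 1: balance=941799)
step 1 (pay 0): balance=948297
step 2 (pay 145853): balance=808987
step 3 (pay 178741): balance=635828
step 4 (pay 158316): balance=481899
step 5 (pay 152628): balance=332596

332596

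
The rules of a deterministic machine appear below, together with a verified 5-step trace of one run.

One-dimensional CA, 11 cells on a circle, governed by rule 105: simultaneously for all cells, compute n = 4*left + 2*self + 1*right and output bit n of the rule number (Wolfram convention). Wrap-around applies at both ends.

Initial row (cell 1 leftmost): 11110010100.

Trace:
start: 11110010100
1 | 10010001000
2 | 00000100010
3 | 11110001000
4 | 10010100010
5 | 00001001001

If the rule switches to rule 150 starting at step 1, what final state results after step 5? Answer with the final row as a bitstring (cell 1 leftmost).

11110110110

(re-executing steps 1..5 under rule 150; state before step 1: 11110010100)
1 | 01101110111
2 | 00000100010
3 | 00001110111
4 | 10010100010
5 | 11110110110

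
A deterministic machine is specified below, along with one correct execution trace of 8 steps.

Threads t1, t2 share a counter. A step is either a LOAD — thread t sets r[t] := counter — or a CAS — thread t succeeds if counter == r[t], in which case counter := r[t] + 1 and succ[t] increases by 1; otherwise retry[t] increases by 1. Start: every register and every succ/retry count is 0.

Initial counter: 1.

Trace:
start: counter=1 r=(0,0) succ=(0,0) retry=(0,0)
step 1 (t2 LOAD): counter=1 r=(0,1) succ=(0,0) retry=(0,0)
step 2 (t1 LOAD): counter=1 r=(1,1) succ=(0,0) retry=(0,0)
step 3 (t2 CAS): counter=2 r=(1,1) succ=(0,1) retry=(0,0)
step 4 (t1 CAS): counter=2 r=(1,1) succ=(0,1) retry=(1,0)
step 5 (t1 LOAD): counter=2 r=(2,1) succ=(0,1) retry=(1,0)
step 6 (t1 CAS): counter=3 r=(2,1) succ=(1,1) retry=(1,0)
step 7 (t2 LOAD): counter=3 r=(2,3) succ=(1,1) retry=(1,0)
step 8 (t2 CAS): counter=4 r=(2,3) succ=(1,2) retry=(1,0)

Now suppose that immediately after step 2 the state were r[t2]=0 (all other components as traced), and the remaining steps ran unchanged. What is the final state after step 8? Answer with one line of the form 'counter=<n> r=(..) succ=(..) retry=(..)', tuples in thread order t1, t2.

counter=4 r=(2,3) succ=(2,1) retry=(0,1)

state after step 2 := counter=1 r=(1,0) succ=(0,0) retry=(0,0)
step 3 (t2 CAS): counter=1 r=(1,0) succ=(0,0) retry=(0,1)
step 4 (t1 CAS): counter=2 r=(1,0) succ=(1,0) retry=(0,1)
step 5 (t1 LOAD): counter=2 r=(2,0) succ=(1,0) retry=(0,1)
step 6 (t1 CAS): counter=3 r=(2,0) succ=(2,0) retry=(0,1)
step 7 (t2 LOAD): counter=3 r=(2,3) succ=(2,0) retry=(0,1)
step 8 (t2 CAS): counter=4 r=(2,3) succ=(2,1) retry=(0,1)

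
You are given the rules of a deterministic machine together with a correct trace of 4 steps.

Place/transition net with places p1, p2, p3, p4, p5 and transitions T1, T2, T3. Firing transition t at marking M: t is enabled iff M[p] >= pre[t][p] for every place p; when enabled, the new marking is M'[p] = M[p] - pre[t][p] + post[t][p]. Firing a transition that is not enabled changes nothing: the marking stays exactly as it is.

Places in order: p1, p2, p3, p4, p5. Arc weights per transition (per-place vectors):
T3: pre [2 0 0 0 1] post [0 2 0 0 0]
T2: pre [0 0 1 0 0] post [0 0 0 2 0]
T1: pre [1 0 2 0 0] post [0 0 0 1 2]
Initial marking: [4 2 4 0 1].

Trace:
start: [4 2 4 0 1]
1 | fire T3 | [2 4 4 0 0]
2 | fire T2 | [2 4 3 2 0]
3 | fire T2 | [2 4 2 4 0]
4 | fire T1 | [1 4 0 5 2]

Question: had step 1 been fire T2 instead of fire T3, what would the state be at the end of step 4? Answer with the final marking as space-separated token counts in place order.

(re-executing from step 1 with the substitution; state before step 1: [4 2 4 0 1])
1 | fire T2 | [4 2 3 2 1]
2 | fire T2 | [4 2 2 4 1]
3 | fire T2 | [4 2 1 6 1]
4 | fire T1 | [4 2 1 6 1]

4 2 1 6 1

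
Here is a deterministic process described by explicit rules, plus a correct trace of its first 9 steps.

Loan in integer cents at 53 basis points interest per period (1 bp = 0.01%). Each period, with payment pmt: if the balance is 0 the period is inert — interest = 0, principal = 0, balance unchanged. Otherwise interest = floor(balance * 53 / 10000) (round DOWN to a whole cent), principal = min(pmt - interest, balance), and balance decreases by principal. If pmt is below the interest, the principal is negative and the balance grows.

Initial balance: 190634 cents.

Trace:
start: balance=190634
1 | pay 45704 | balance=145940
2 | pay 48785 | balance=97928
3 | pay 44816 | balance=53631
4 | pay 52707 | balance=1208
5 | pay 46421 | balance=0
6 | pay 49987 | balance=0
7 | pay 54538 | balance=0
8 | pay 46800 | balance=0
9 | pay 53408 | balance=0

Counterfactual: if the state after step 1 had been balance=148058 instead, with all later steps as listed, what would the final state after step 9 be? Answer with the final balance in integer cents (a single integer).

state after step 1 := balance=148058
2 | pay 48785 | balance=100057
3 | pay 44816 | balance=55771
4 | pay 52707 | balance=3359
5 | pay 46421 | balance=0
6 | pay 49987 | balance=0
7 | pay 54538 | balance=0
8 | pay 46800 | balance=0
9 | pay 53408 | balance=0

0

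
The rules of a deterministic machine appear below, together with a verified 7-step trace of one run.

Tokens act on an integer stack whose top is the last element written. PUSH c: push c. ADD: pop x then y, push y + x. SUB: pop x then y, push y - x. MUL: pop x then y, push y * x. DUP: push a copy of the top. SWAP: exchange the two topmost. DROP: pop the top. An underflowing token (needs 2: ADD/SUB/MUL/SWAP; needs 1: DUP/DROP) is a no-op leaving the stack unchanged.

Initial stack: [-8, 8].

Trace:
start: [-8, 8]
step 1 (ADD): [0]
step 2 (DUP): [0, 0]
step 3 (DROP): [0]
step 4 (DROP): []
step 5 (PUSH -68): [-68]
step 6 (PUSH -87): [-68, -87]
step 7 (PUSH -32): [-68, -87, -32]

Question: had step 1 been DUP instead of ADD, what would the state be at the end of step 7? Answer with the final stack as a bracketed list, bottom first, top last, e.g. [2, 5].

(re-executing from step 1 with the substitution; state before step 1: [-8, 8])
step 1 (DUP): [-8, 8, 8]
step 2 (DUP): [-8, 8, 8, 8]
step 3 (DROP): [-8, 8, 8]
step 4 (DROP): [-8, 8]
step 5 (PUSH -68): [-8, 8, -68]
step 6 (PUSH -87): [-8, 8, -68, -87]
step 7 (PUSH -32): [-8, 8, -68, -87, -32]

[-8, 8, -68, -87, -32]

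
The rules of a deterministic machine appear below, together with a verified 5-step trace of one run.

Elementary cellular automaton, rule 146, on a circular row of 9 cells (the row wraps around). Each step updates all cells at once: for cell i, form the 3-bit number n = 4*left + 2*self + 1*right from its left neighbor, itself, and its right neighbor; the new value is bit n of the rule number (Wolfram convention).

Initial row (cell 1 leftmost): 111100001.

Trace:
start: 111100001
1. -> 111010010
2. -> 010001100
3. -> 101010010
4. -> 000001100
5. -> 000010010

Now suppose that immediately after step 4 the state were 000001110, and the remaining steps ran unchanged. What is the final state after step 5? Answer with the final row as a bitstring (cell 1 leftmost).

000010101

state after step 4 := 000001110
5. -> 000010101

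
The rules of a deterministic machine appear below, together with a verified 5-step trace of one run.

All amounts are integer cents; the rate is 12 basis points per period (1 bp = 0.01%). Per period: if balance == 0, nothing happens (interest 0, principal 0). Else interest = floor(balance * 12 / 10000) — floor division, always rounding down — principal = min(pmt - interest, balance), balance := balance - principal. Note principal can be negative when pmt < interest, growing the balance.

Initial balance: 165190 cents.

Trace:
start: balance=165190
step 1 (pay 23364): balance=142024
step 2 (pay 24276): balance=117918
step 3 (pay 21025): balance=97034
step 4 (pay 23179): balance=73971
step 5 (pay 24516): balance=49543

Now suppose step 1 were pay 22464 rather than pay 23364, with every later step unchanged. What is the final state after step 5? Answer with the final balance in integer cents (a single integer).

(re-executing from step 1 with the substitution; state before step 1: balance=165190)
step 1 (pay 22464): balance=142924
step 2 (pay 24276): balance=118819
step 3 (pay 21025): balance=97936
step 4 (pay 23179): balance=74874
step 5 (pay 24516): balance=50447

50447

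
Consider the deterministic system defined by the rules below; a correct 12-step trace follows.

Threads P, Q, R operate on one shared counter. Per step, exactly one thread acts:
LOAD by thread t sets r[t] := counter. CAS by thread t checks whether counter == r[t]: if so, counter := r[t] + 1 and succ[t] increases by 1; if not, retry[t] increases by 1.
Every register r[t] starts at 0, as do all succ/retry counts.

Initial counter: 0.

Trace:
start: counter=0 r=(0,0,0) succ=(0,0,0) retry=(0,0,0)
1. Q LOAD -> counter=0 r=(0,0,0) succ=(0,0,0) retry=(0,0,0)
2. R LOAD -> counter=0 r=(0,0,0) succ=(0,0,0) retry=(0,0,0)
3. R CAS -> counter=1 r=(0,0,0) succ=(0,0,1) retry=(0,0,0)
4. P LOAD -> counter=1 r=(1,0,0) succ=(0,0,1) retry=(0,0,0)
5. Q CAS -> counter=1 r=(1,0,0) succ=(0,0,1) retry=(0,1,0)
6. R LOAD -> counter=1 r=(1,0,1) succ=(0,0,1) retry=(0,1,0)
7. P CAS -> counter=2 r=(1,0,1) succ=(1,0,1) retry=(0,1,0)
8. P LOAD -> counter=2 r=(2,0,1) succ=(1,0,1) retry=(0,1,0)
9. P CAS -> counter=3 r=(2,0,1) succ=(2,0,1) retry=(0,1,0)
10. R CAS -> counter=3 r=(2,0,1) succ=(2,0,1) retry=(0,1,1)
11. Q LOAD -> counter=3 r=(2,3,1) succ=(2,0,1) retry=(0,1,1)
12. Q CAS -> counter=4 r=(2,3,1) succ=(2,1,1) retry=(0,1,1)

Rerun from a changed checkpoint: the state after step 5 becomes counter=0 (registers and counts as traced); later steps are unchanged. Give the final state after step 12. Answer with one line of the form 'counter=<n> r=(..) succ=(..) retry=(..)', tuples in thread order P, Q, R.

state after step 5 := counter=0 r=(1,0,0) succ=(0,0,1) retry=(0,1,0)
6. R LOAD -> counter=0 r=(1,0,0) succ=(0,0,1) retry=(0,1,0)
7. P CAS -> counter=0 r=(1,0,0) succ=(0,0,1) retry=(1,1,0)
8. P LOAD -> counter=0 r=(0,0,0) succ=(0,0,1) retry=(1,1,0)
9. P CAS -> counter=1 r=(0,0,0) succ=(1,0,1) retry=(1,1,0)
10. R CAS -> counter=1 r=(0,0,0) succ=(1,0,1) retry=(1,1,1)
11. Q LOAD -> counter=1 r=(0,1,0) succ=(1,0,1) retry=(1,1,1)
12. Q CAS -> counter=2 r=(0,1,0) succ=(1,1,1) retry=(1,1,1)

counter=2 r=(0,1,0) succ=(1,1,1) retry=(1,1,1)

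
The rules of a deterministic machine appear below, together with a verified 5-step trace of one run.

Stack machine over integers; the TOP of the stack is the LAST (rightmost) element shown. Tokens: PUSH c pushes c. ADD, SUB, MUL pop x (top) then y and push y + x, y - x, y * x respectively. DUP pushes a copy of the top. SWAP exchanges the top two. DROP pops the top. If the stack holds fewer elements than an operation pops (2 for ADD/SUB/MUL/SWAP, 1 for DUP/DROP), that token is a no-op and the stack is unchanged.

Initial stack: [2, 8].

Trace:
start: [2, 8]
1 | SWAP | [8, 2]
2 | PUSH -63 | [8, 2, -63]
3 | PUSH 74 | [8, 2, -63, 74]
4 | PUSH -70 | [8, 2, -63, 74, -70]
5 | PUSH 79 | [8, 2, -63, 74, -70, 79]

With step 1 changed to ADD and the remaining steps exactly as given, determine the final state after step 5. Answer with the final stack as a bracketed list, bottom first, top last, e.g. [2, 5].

(re-executing from step 1 with the substitution; state before step 1: [2, 8])
1 | ADD | [10]
2 | PUSH -63 | [10, -63]
3 | PUSH 74 | [10, -63, 74]
4 | PUSH -70 | [10, -63, 74, -70]
5 | PUSH 79 | [10, -63, 74, -70, 79]

[10, -63, 74, -70, 79]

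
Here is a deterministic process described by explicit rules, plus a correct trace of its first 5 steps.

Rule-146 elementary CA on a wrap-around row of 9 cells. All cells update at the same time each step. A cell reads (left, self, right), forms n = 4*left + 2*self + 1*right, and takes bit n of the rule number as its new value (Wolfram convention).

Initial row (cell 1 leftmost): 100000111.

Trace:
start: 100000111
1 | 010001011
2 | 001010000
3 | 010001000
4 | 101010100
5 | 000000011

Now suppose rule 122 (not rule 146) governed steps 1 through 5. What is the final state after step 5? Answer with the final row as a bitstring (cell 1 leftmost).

111111100

(re-executing steps 1..5 under rule 122; state before step 1: 100000111)
1 | 110001100
2 | 111011111
3 | 001110000
4 | 011011000
5 | 111111100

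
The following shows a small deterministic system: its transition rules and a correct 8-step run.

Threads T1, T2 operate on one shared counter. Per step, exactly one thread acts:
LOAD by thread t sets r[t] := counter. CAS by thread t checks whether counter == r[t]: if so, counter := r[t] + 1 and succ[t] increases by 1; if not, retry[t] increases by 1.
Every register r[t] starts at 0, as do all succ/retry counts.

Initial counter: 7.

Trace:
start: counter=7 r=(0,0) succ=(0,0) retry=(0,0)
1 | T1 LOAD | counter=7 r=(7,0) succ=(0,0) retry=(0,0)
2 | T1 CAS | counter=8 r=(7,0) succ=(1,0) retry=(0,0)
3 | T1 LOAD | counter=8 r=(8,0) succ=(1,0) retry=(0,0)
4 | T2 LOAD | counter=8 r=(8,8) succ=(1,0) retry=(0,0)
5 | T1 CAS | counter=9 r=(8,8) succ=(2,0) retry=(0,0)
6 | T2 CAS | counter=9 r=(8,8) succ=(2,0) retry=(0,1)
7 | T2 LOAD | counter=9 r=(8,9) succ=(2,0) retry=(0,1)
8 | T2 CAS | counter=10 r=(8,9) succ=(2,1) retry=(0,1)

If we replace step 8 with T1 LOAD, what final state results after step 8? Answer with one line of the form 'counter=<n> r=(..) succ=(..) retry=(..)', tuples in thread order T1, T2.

(re-executing from step 8 with the substitution; state before step 8: counter=9 r=(8,9) succ=(2,0) retry=(0,1))
8 | T1 LOAD | counter=9 r=(9,9) succ=(2,0) retry=(0,1)

counter=9 r=(9,9) succ=(2,0) retry=(0,1)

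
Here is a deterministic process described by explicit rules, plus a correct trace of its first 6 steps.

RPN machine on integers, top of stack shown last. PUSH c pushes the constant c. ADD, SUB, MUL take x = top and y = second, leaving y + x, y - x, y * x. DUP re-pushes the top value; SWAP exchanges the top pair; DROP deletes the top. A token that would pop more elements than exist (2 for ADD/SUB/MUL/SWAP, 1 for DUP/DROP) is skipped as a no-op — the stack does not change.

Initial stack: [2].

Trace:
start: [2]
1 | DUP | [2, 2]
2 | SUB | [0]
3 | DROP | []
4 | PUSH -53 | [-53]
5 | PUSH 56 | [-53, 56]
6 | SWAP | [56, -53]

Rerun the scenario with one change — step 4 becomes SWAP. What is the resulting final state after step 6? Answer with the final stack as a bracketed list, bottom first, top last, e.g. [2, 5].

(re-executing from step 4 with the substitution; state before step 4: [])
4 | SWAP | []
5 | PUSH 56 | [56]
6 | SWAP | [56]

[56]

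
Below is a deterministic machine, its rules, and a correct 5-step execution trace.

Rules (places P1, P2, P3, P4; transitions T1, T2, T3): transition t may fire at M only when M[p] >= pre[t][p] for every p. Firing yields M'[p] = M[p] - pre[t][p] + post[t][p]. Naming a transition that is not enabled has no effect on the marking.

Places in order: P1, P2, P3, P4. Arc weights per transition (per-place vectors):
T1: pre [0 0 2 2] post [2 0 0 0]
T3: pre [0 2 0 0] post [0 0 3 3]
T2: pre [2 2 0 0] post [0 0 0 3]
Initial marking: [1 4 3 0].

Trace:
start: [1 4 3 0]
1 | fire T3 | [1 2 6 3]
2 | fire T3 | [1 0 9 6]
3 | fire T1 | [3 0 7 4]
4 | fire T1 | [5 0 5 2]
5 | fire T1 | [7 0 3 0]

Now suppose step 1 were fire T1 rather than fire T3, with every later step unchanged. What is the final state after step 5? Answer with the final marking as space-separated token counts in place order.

3 2 4 1

(re-executing from step 1 with the substitution; state before step 1: [1 4 3 0])
1 | fire T1 | [1 4 3 0]
2 | fire T3 | [1 2 6 3]
3 | fire T1 | [3 2 4 1]
4 | fire T1 | [3 2 4 1]
5 | fire T1 | [3 2 4 1]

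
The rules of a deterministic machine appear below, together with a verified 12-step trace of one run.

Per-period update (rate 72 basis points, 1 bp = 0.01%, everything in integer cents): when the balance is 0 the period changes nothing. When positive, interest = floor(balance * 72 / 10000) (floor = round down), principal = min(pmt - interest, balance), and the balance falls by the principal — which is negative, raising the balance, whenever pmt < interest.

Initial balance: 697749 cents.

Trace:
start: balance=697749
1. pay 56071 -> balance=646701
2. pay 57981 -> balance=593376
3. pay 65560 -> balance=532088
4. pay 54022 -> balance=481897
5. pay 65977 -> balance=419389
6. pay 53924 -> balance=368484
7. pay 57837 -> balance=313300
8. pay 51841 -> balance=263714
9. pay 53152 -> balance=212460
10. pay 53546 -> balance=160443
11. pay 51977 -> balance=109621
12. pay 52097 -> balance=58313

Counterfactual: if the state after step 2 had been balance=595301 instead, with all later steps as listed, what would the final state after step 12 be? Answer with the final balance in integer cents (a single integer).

60381

state after step 2 := balance=595301
3. pay 65560 -> balance=534027
4. pay 54022 -> balance=483849
5. pay 65977 -> balance=421355
6. pay 53924 -> balance=370464
7. pay 57837 -> balance=315294
8. pay 51841 -> balance=265723
9. pay 53152 -> balance=214484
10. pay 53546 -> balance=162482
11. pay 51977 -> balance=111674
12. pay 52097 -> balance=60381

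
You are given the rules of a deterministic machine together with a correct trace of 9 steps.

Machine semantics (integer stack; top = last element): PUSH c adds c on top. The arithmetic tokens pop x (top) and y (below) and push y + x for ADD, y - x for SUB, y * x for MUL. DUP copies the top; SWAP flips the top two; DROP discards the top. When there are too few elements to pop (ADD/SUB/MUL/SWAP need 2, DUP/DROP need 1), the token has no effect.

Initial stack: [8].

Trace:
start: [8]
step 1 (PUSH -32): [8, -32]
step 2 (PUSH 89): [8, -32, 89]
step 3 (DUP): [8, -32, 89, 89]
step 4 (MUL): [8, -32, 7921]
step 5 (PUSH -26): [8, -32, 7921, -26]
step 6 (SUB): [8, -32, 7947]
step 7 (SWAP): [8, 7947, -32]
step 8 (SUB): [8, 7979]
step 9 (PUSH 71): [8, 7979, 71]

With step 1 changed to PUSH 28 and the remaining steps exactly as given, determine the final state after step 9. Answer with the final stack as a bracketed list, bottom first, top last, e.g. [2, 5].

[8, 7919, 71]

(re-executing from step 1 with the substitution; state before step 1: [8])
step 1 (PUSH 28): [8, 28]
step 2 (PUSH 89): [8, 28, 89]
step 3 (DUP): [8, 28, 89, 89]
step 4 (MUL): [8, 28, 7921]
step 5 (PUSH -26): [8, 28, 7921, -26]
step 6 (SUB): [8, 28, 7947]
step 7 (SWAP): [8, 7947, 28]
step 8 (SUB): [8, 7919]
step 9 (PUSH 71): [8, 7919, 71]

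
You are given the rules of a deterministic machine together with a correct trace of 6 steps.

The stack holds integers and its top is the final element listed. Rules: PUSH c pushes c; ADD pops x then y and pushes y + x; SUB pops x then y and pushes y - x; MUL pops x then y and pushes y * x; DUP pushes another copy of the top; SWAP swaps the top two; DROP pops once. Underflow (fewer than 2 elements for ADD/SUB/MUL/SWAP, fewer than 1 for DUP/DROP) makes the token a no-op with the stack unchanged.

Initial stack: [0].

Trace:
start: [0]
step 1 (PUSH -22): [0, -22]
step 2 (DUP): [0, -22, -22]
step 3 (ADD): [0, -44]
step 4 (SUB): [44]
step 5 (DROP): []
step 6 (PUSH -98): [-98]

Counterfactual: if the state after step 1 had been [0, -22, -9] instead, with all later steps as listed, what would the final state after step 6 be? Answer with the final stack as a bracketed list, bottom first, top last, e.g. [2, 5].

[0, -98]

state after step 1 := [0, -22, -9]
step 2 (DUP): [0, -22, -9, -9]
step 3 (ADD): [0, -22, -18]
step 4 (SUB): [0, -4]
step 5 (DROP): [0]
step 6 (PUSH -98): [0, -98]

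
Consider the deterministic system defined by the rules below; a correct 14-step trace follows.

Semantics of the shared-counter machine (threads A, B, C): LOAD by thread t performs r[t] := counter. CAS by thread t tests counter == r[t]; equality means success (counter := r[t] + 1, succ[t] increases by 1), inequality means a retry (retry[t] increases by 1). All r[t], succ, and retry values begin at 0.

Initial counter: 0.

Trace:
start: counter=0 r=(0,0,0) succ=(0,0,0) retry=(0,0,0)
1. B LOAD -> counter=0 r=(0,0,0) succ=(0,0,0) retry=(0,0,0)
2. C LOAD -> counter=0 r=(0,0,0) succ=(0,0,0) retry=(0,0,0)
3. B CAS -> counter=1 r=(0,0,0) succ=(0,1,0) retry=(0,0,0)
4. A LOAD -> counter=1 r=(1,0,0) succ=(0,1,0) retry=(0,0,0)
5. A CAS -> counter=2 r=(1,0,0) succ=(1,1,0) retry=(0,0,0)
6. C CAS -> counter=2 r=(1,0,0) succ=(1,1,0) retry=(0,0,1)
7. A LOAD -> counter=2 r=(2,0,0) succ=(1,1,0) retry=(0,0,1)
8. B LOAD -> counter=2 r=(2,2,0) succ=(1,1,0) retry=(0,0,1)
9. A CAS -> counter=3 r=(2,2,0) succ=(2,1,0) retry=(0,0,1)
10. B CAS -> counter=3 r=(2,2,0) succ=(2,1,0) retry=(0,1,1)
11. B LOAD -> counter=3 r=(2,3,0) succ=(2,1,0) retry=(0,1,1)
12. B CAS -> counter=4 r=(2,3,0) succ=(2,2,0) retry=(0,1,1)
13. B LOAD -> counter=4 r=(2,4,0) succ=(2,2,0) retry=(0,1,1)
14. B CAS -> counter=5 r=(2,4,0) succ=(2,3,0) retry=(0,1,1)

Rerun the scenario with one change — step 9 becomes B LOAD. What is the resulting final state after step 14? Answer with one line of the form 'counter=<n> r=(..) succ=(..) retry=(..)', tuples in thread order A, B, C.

(re-executing from step 9 with the substitution; state before step 9: counter=2 r=(2,2,0) succ=(1,1,0) retry=(0,0,1))
9. B LOAD -> counter=2 r=(2,2,0) succ=(1,1,0) retry=(0,0,1)
10. B CAS -> counter=3 r=(2,2,0) succ=(1,2,0) retry=(0,0,1)
11. B LOAD -> counter=3 r=(2,3,0) succ=(1,2,0) retry=(0,0,1)
12. B CAS -> counter=4 r=(2,3,0) succ=(1,3,0) retry=(0,0,1)
13. B LOAD -> counter=4 r=(2,4,0) succ=(1,3,0) retry=(0,0,1)
14. B CAS -> counter=5 r=(2,4,0) succ=(1,4,0) retry=(0,0,1)

counter=5 r=(2,4,0) succ=(1,4,0) retry=(0,0,1)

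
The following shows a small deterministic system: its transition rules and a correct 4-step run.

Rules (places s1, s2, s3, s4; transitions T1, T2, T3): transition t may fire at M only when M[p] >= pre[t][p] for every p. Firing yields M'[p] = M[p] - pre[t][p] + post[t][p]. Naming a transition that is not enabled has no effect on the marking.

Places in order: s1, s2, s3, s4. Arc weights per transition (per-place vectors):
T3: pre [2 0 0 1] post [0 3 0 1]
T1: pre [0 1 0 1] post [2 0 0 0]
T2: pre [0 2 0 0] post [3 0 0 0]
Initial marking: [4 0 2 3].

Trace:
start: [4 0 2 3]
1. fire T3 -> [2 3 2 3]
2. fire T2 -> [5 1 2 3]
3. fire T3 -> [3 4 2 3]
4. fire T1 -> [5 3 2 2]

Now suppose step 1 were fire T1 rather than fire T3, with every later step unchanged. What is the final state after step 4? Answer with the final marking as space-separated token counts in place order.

(re-executing from step 1 with the substitution; state before step 1: [4 0 2 3])
1. fire T1 -> [4 0 2 3]
2. fire T2 -> [4 0 2 3]
3. fire T3 -> [2 3 2 3]
4. fire T1 -> [4 2 2 2]

4 2 2 2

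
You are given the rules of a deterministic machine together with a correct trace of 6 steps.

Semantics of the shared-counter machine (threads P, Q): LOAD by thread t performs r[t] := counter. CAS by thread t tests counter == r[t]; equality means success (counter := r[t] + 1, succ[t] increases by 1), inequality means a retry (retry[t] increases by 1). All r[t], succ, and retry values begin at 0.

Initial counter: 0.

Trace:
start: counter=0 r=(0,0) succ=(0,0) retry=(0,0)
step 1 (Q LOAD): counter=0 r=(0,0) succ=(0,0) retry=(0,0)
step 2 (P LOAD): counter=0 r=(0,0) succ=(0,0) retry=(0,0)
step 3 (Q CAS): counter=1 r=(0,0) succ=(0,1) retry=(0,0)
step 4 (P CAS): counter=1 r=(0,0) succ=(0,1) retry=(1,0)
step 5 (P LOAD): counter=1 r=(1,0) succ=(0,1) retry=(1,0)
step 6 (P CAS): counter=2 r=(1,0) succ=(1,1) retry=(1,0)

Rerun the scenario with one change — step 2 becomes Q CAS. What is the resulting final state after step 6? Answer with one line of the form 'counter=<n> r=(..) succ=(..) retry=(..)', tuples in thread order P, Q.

(re-executing from step 2 with the substitution; state before step 2: counter=0 r=(0,0) succ=(0,0) retry=(0,0))
step 2 (Q CAS): counter=1 r=(0,0) succ=(0,1) retry=(0,0)
step 3 (Q CAS): counter=1 r=(0,0) succ=(0,1) retry=(0,1)
step 4 (P CAS): counter=1 r=(0,0) succ=(0,1) retry=(1,1)
step 5 (P LOAD): counter=1 r=(1,0) succ=(0,1) retry=(1,1)
step 6 (P CAS): counter=2 r=(1,0) succ=(1,1) retry=(1,1)

counter=2 r=(1,0) succ=(1,1) retry=(1,1)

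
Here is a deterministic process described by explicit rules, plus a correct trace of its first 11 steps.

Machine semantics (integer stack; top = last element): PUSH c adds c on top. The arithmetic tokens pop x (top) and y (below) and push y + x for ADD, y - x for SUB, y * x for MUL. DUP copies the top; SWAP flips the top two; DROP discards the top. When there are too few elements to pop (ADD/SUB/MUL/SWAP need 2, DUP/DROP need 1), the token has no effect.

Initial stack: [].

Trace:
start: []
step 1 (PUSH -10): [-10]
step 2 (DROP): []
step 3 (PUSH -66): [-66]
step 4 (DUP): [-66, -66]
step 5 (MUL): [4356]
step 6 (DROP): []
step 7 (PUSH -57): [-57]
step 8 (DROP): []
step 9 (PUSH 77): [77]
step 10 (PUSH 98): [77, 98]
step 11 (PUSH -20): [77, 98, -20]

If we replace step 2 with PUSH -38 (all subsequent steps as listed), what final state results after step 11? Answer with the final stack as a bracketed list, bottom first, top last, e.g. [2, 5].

(re-executing from step 2 with the substitution; state before step 2: [-10])
step 2 (PUSH -38): [-10, -38]
step 3 (PUSH -66): [-10, -38, -66]
step 4 (DUP): [-10, -38, -66, -66]
step 5 (MUL): [-10, -38, 4356]
step 6 (DROP): [-10, -38]
step 7 (PUSH -57): [-10, -38, -57]
step 8 (DROP): [-10, -38]
step 9 (PUSH 77): [-10, -38, 77]
step 10 (PUSH 98): [-10, -38, 77, 98]
step 11 (PUSH -20): [-10, -38, 77, 98, -20]

[-10, -38, 77, 98, -20]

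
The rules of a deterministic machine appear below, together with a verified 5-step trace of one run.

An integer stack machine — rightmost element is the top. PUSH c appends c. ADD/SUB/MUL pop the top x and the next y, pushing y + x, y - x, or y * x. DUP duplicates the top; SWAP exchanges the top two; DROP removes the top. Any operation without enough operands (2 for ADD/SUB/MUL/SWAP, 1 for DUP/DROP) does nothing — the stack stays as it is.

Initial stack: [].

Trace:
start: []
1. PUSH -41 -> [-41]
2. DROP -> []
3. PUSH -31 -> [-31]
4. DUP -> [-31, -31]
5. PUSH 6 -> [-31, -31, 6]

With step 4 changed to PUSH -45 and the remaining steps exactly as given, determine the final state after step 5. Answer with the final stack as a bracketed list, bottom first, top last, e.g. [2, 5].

(re-executing from step 4 with the substitution; state before step 4: [-31])
4. PUSH -45 -> [-31, -45]
5. PUSH 6 -> [-31, -45, 6]

[-31, -45, 6]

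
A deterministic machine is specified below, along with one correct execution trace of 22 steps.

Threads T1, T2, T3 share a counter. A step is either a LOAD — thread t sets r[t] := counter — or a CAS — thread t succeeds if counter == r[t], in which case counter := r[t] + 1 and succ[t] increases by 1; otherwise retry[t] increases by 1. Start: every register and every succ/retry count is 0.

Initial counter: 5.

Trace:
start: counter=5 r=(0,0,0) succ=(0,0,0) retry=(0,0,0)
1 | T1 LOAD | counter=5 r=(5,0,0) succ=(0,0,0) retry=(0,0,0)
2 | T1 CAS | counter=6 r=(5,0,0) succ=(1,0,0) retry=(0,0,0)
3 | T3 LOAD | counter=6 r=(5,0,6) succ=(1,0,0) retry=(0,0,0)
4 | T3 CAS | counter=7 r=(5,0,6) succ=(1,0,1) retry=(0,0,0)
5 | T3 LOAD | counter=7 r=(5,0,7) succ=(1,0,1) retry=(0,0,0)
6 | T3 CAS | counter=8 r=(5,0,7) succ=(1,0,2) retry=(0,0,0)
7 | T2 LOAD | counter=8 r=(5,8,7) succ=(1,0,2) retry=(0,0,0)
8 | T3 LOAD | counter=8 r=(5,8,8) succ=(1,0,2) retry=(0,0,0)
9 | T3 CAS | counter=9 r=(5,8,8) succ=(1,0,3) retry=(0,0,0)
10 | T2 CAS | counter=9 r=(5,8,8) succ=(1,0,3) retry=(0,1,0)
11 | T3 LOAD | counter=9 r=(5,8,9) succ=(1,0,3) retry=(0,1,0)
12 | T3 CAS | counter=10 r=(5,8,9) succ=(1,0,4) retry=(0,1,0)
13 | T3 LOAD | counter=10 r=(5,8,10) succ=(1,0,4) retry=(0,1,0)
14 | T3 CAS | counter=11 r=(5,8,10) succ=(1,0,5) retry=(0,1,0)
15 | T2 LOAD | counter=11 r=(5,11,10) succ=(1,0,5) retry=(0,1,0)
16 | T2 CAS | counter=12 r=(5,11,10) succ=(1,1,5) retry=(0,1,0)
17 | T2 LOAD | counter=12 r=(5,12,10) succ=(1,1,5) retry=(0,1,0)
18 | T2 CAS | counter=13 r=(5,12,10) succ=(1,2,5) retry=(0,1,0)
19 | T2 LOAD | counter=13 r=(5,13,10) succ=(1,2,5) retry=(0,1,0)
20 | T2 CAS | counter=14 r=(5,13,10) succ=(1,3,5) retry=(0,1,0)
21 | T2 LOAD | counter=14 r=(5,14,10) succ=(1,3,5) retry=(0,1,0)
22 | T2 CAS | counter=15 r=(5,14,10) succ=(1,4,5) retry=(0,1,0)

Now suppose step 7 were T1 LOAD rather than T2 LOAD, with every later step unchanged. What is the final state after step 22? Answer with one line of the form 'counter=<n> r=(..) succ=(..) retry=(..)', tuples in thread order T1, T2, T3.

counter=15 r=(8,14,10) succ=(1,4,5) retry=(0,1,0)

(re-executing from step 7 with the substitution; state before step 7: counter=8 r=(5,0,7) succ=(1,0,2) retry=(0,0,0))
7 | T1 LOAD | counter=8 r=(8,0,7) succ=(1,0,2) retry=(0,0,0)
8 | T3 LOAD | counter=8 r=(8,0,8) succ=(1,0,2) retry=(0,0,0)
9 | T3 CAS | counter=9 r=(8,0,8) succ=(1,0,3) retry=(0,0,0)
10 | T2 CAS | counter=9 r=(8,0,8) succ=(1,0,3) retry=(0,1,0)
11 | T3 LOAD | counter=9 r=(8,0,9) succ=(1,0,3) retry=(0,1,0)
12 | T3 CAS | counter=10 r=(8,0,9) succ=(1,0,4) retry=(0,1,0)
13 | T3 LOAD | counter=10 r=(8,0,10) succ=(1,0,4) retry=(0,1,0)
14 | T3 CAS | counter=11 r=(8,0,10) succ=(1,0,5) retry=(0,1,0)
15 | T2 LOAD | counter=11 r=(8,11,10) succ=(1,0,5) retry=(0,1,0)
16 | T2 CAS | counter=12 r=(8,11,10) succ=(1,1,5) retry=(0,1,0)
17 | T2 LOAD | counter=12 r=(8,12,10) succ=(1,1,5) retry=(0,1,0)
18 | T2 CAS | counter=13 r=(8,12,10) succ=(1,2,5) retry=(0,1,0)
19 | T2 LOAD | counter=13 r=(8,13,10) succ=(1,2,5) retry=(0,1,0)
20 | T2 CAS | counter=14 r=(8,13,10) succ=(1,3,5) retry=(0,1,0)
21 | T2 LOAD | counter=14 r=(8,14,10) succ=(1,3,5) retry=(0,1,0)
22 | T2 CAS | counter=15 r=(8,14,10) succ=(1,4,5) retry=(0,1,0)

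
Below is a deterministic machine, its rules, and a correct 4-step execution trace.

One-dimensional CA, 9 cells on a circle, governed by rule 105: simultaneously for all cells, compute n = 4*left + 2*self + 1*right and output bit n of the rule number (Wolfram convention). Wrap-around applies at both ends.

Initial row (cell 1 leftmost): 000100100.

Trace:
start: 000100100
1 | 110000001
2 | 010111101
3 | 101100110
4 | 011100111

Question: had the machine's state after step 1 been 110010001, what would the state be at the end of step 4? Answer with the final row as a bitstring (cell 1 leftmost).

000110001

state after step 1 := 110010001
2 | 010000101
3 | 100110010
4 | 000110001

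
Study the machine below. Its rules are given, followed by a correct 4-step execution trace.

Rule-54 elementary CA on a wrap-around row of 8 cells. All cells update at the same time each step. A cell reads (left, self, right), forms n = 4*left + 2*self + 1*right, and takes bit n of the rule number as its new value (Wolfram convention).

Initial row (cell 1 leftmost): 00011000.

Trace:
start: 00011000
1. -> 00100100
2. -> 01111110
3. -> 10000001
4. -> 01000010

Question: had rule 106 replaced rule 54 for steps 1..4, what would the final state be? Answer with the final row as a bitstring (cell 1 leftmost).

(re-executing steps 1..4 under rule 106; state before step 1: 00011000)
1. -> 00111000
2. -> 01101000
3. -> 11110000
4. -> 10010001

10010001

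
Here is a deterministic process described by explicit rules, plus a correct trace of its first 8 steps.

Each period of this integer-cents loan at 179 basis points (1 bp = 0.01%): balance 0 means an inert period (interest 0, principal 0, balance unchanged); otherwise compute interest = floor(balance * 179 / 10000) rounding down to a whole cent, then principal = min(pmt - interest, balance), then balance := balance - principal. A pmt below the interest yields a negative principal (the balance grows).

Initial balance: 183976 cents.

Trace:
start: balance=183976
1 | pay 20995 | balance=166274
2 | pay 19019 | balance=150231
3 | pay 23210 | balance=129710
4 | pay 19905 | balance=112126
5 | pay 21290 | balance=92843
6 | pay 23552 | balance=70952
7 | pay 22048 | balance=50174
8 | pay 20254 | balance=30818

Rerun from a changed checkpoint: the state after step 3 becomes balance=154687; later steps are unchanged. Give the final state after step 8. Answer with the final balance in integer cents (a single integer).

state after step 3 := balance=154687
4 | pay 19905 | balance=137550
5 | pay 21290 | balance=118722
6 | pay 23552 | balance=97295
7 | pay 22048 | balance=76988
8 | pay 20254 | balance=58112

58112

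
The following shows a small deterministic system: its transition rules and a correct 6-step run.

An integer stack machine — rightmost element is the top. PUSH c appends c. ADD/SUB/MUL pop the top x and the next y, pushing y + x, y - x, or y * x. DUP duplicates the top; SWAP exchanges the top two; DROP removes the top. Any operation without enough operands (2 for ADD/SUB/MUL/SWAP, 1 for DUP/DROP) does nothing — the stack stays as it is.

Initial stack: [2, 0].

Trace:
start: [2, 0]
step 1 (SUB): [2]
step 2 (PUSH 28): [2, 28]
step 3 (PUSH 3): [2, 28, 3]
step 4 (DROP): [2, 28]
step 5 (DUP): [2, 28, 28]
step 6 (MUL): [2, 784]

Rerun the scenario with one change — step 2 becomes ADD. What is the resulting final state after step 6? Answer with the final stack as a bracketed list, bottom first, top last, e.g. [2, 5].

[4]

(re-executing from step 2 with the substitution; state before step 2: [2])
step 2 (ADD): [2]
step 3 (PUSH 3): [2, 3]
step 4 (DROP): [2]
step 5 (DUP): [2, 2]
step 6 (MUL): [4]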